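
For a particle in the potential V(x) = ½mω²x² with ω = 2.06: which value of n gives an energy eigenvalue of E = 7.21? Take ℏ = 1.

n = 3

Invert E_n = (n + ½)ℏω: n = E/ℏω − ½ = 3.000, so n = 3.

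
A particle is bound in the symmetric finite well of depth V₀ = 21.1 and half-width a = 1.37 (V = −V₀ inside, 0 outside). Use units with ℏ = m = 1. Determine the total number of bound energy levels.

N = 6

Define the well-strength parameter z₀ = (a/ℏ)√(2mV₀) = 1.37 × √(2·1·21.1) = 8.900.
The even/odd transcendental equations gain one root per π/2 in z₀, giving N = 1 + ⌊2z₀/π⌋ = 1 + ⌊5.666⌋ = 6.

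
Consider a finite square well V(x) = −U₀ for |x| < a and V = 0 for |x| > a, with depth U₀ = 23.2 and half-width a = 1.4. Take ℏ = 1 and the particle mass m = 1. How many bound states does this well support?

N = 7

The dimensionless depth is z₀ = a√(2mU₀)/ℏ = 1.4 × √(46.40) = 9.536.
The even/odd transcendental equations gain one root per π/2 in z₀, giving N = 1 + ⌊2z₀/π⌋ = 1 + ⌊6.071⌋ = 7.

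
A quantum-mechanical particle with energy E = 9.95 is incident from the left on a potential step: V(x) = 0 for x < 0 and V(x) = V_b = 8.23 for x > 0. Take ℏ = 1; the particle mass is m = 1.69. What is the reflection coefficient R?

R = 0.170

The wavenumbers are k₁ = √(2mE)/ℏ = 5.799 on the left and k₂ = √(2m(E − V_b))/ℏ = 2.411 on the right.
Matching ψ and ψ′ at x = 0 gives r = (k₁ − k₂)/(k₁ + k₂), so R = r² = 0.1703 and T = 1 − R = 0.8297.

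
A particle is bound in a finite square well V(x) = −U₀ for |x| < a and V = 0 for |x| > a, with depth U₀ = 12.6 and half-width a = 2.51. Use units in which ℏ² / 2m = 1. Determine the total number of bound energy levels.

Define the well-strength parameter z₀ = (a/ℏ)√(2mU₀) = 2.51 × √(2·0.5·12.6) = 8.910.
A new bound state (alternating even/odd) appears each time z₀ passes a multiple of π/2, so N = ⌊2z₀/π⌋ + 1 = ⌊5.672⌋ + 1 = 6.

N = 6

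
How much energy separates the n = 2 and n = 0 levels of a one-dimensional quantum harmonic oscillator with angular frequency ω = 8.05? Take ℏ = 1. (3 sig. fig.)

E_n = ℏω(n + ½), so ΔE = (2 − 0) ℏω = 2 × 8.05 = 16.10.

ΔE = 16.1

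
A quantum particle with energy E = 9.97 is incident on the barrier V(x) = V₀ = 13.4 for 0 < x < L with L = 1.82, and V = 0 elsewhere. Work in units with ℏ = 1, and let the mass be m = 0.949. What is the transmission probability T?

T = 0.000282

E < V₀: inside the barrier ψ ∝ e^{±κx} with κ = √(2m(V₀ − E))/ℏ = 2.551.
κL = 4.644, sinh(κL) = 51.96.
The exact tunnelling result is T⁻¹ = 1 + V₀² sinh²(κL) / [4E(V₀ − E)] = 3545, so T = 0.000282.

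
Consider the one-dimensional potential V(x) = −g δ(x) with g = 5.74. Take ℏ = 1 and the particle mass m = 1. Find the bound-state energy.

The bound state is ψ(x) = √κ e^{−κ|x|}. The derivative jump ψ'(0⁺) − ψ'(0⁻) = −(2mg/ℏ²)ψ(0) fixes κ = mg/ℏ² = 5.740.
Then E = −ℏ²κ²/(2m) = −mg²/(2ℏ²) = -16.47.

E = -16.5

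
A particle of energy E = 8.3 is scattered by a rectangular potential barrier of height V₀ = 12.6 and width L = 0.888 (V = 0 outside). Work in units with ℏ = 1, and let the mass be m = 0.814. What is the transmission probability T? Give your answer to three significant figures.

T = 0.0323

E < V₀: inside the barrier ψ ∝ e^{±κx} with κ = √(2m(V₀ − E))/ℏ = 2.646.
κL = 2.349, sinh(κL) = 5.192.
Matching ψ, ψ′ at both faces gives T = [1 + V₀² sinh²(κL) / (4E(V₀ − E))]⁻¹ = 1/30.98 = 0.0323.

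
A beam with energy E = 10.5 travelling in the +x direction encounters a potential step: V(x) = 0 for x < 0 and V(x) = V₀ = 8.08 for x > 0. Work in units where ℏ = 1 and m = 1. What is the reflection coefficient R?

R = 0.123

The wavenumbers are k₁ = √(2mE)/ℏ = 4.583 on the left and k₂ = √(2m(E − V₀))/ℏ = 2.200 on the right.
Matching ψ and ψ′ at x = 0 gives r = (k₁ − k₂)/(k₁ + k₂), so R = r² = 0.1234 and T = 1 − R = 0.8766.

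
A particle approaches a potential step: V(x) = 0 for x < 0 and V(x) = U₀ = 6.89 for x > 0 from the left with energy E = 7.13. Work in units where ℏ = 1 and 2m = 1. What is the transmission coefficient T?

T = 0.524

On each side the TISE gives plane waves with k = √(2m(E − V))/ℏ: k₁ = √(2·½·7.13) = 2.670, k₂ = √(2·½·0.24) = 0.4899.
Matching ψ and ψ′ at x = 0 gives r = (k₁ − k₂)/(k₁ + k₂), so R = r² = 0.4760 and T = 1 − R = 0.5240.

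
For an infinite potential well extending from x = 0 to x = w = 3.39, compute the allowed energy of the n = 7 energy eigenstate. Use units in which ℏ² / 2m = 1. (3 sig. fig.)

Requiring ψ(0) = ψ(w) = 0 quantises k = nπ/w, hence E_n = ℏ²k²/2m = n²π²ℏ²/(2mw²).
E_7 = 7² × π² / (2 × 0.5 × 3.39²) = 42.08.

E = 42.1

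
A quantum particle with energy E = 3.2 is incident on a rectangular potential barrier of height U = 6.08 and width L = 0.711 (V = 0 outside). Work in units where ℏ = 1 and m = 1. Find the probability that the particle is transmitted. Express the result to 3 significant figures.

T = 0.123

Since E < U the interior solution is evanescent with decay constant κ = √(2m(U − E))/ℏ = 2.400.
κL = 1.706, sinh(κL) = 2.664.
The exact tunnelling result is T⁻¹ = 1 + U² sinh²(κL) / [4E(U − E)] = 8.115, so T = 0.123.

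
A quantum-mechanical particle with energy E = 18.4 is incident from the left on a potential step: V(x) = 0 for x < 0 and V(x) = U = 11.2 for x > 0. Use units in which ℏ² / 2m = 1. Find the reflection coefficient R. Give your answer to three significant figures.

R = 0.0531

On each side the TISE gives plane waves with k = √(2m(E − V))/ℏ: k₁ = √(2·½·18.4) = 4.290, k₂ = √(2·½·7.2) = 2.683.
Matching ψ and ψ′ at x = 0 gives r = (k₁ − k₂)/(k₁ + k₂), so R = r² = 0.05306 and T = 1 − R = 0.9469.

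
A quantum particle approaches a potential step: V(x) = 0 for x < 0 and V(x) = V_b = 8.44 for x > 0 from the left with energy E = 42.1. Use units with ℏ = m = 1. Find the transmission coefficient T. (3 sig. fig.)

On each side the TISE gives plane waves with k = √(2m(E − V))/ℏ: k₁ = √(2·1·42.1) = 9.176, k₂ = √(2·1·33.66) = 8.205.
Matching ψ and ψ′ at x = 0 gives r = (k₁ − k₂)/(k₁ + k₂), so R = r² = 0.003122 and T = 1 − R = 0.9969.

T = 0.997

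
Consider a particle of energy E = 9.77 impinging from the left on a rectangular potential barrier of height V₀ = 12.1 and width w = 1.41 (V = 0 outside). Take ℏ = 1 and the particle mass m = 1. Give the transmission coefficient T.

T = 0.00564

E < V₀: inside the barrier ψ ∝ e^{±κx} with κ = √(2m(V₀ − E))/ℏ = 2.159.
κw = 3.044, sinh(κw) = 10.47.
The exact tunnelling result is T⁻¹ = 1 + V₀² sinh²(κw) / [4E(V₀ − E)] = 177.2, so T = 0.00564.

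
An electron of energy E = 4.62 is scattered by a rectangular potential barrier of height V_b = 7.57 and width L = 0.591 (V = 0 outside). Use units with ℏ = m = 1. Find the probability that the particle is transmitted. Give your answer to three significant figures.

E < V_b: inside the barrier ψ ∝ e^{±κx} with κ = √(2m(V_b − E))/ℏ = 2.429.
κL = 1.436, sinh(κL) = 1.982.
The exact tunnelling result is T⁻¹ = 1 + V_b² sinh²(κL) / [4E(V_b − E)] = 5.129, so T = 0.195.

T = 0.195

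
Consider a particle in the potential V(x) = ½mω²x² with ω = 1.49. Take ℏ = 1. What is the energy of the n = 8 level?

The oscillator eigenvalues are E_n = ℏω(n + ½), so E_8 = 1.49 × 8.5 = 12.67.

E = 12.7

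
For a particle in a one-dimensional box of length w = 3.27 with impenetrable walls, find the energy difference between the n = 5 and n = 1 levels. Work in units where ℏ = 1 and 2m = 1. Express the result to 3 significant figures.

ΔE = 22.2

E_n = n²π²ℏ²/(2mw²), so ΔE = (5² − 1²) π²ℏ²/(2mw²).
ΔE = 24 × π² / (2 × 0.5 × 3.27²) = 22.15.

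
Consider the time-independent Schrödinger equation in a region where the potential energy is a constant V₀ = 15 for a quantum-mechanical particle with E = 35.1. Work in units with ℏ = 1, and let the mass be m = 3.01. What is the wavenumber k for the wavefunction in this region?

k = 11.0

With E > V₀ the solution is oscillatory, ψ ∝ e^{±ikx} with k = √(2m(E − V₀))/ℏ.
k = √(2 × 3.01 × 20.1) = 11.00.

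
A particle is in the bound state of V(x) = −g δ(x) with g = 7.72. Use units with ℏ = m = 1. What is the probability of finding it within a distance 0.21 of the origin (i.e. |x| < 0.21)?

P = 0.961

The normalised bound state is ψ = √κ e^{−κ|x|} with κ = mg/ℏ² = 7.720.
P(|x| < d) = ∫_{−d}^{d} κ e^{−2κ|x|} dx = 1 − e^{−2κd} = 1 − e^{−3.242} = 0.9609.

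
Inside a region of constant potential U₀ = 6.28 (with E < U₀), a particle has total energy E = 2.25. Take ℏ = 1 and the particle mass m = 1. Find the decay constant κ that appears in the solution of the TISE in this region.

Since E < U₀ the TISE in this region is ψ'' = κ²ψ with κ = √(2m(U₀ − E))/ℏ.
κ = √(2 × 1 × 4.03) = 2.839.

κ = 2.84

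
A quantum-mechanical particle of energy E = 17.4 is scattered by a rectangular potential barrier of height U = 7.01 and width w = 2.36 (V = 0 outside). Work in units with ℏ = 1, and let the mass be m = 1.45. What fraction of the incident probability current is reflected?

R = 0.00964

Above the barrier the interior wavenumber is k₂ = √(2m(E − U))/ℏ = 5.489, giving phase k₂w = 12.95.
T = [1 + U² sin²(k₂w) / (4E(E − U))]⁻¹ = 1/1.010 = 0.990.
R = 1 − T = 0.00964.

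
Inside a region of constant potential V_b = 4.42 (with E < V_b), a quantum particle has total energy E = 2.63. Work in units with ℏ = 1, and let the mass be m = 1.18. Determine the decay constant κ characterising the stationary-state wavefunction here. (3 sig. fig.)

Since E < V_b the TISE in this region is ψ'' = κ²ψ with κ = √(2m(V_b − E))/ℏ.
κ = √(2 × 1.18 × 1.79) = 2.055.

κ = 2.06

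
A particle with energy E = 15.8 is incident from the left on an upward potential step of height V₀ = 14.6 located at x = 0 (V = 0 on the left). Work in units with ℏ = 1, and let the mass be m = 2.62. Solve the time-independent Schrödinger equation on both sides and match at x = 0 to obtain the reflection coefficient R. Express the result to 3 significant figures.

On each side the TISE gives plane waves with k = √(2m(E − V))/ℏ: k₁ = √(2·2.62·15.8) = 9.099, k₂ = √(2·2.62·1.2) = 2.508.
Matching ψ and ψ′ at x = 0 gives r = (k₁ − k₂)/(k₁ + k₂), so R = r² = 0.3225 and T = 1 − R = 0.6775.

R = 0.323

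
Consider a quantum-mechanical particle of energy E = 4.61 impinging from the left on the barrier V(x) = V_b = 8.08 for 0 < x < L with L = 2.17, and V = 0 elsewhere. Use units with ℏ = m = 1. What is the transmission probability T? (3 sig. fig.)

T = 0.0000425

Since E < V_b the interior solution is evanescent with decay constant κ = √(2m(V_b − E))/ℏ = 2.634.
κL = 5.717, sinh(κL) = 151.9.
Matching ψ, ψ′ at both faces gives T = [1 + V_b² sinh²(κL) / (4E(V_b − E))]⁻¹ = 1/23550 = 0.0000425.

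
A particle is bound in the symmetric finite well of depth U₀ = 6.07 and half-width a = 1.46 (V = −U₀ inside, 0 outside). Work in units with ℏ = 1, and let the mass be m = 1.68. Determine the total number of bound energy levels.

N = 5

Define the well-strength parameter z₀ = (a/ℏ)√(2mU₀) = 1.46 × √(2·1.68·6.07) = 6.594.
The even/odd transcendental equations gain one root per π/2 in z₀, giving N = 1 + ⌊2z₀/π⌋ = 1 + ⌊4.198⌋ = 5.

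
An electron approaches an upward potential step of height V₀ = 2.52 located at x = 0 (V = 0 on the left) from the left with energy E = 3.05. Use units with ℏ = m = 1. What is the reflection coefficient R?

R = 0.169

The wavenumbers are k₁ = √(2mE)/ℏ = 2.470 on the left and k₂ = √(2m(E − V₀))/ℏ = 1.030 on the right.
Matching ψ and ψ′ at x = 0 gives r = (k₁ − k₂)/(k₁ + k₂), so R = r² = 0.1694 and T = 1 − R = 0.8306.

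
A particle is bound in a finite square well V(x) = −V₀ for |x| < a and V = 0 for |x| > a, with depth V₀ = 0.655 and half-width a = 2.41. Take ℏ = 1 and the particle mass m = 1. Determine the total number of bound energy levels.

The dimensionless depth is z₀ = a√(2mV₀)/ℏ = 2.41 × √(1.310) = 2.758.
A new bound state (alternating even/odd) appears each time z₀ passes a multiple of π/2, so N = ⌊2z₀/π⌋ + 1 = ⌊1.756⌋ + 1 = 2.

N = 2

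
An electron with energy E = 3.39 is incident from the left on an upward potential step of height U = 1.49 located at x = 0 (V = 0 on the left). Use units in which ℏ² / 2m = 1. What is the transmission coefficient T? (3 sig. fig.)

The wavenumbers are k₁ = √(2mE)/ℏ = 1.841 on the left and k₂ = √(2m(E − U))/ℏ = 1.378 on the right.
Continuity of ψ and ψ′ at the step yields the reflection amplitude r = (k₁ − k₂)/(k₁ + k₂) = 0.1437; thus R = |r|² = 0.02066, T = 0.9793.

T = 0.979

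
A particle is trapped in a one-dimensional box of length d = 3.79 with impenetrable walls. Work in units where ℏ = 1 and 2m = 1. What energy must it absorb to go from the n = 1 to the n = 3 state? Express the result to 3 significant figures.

E_n = n²π²ℏ²/(2md²), so ΔE = (3² − 1²) π²ℏ²/(2md²).
ΔE = 8 × π² / (2 × 0.5 × 3.79²) = 5.497.

ΔE = 5.50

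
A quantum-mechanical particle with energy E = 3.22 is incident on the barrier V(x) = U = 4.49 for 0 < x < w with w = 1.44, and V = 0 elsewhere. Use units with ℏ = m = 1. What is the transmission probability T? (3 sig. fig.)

T = 0.0325

Since E < U the interior solution is evanescent with decay constant κ = √(2m(U − E))/ℏ = 1.594.
κw = 2.295, sinh(κw) = 4.912.
The exact tunnelling result is T⁻¹ = 1 + U² sinh²(κw) / [4E(U − E)] = 30.73, so T = 0.0325.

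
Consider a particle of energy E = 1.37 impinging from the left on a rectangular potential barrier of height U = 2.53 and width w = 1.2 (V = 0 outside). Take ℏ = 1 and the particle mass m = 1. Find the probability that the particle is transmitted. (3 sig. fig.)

Since E < U the interior solution is evanescent with decay constant κ = √(2m(U − E))/ℏ = 1.523.
κw = 1.828, sinh(κw) = 3.030.
The exact tunnelling result is T⁻¹ = 1 + U² sinh²(κw) / [4E(U − E)] = 10.24, so T = 0.0976.

T = 0.0976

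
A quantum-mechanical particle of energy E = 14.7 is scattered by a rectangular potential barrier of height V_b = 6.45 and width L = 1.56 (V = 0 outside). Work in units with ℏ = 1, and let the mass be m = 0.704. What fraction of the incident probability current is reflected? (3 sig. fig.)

E > V_b: inside the barrier k₂ = √(2m(E − V_b))/ℏ = 3.408, k₂L = 5.317.
T = [1 + V_b² sin²(k₂L) / (4E(E − V_b))]⁻¹ = 1/1.058 = 0.945.
R = 1 − T = 0.0549.

R = 0.0549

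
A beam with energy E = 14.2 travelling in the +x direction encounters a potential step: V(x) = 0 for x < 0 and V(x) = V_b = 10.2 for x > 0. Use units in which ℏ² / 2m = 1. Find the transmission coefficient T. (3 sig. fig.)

T = 0.906

On each side the TISE gives plane waves with k = √(2m(E − V))/ℏ: k₁ = √(2·½·14.2) = 3.768, k₂ = √(2·½·4) = 2.000.
Continuity of ψ and ψ′ at the step yields the reflection amplitude r = (k₁ − k₂)/(k₁ + k₂) = 0.3066; thus R = |r|² = 0.09398, T = 0.9060.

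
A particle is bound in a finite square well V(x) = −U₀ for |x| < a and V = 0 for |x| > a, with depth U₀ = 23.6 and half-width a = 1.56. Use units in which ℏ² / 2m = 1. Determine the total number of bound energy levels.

Define the well-strength parameter z₀ = (a/ℏ)√(2mU₀) = 1.56 × √(2·0.5·23.6) = 7.578.
A new bound state (alternating even/odd) appears each time z₀ passes a multiple of π/2, so N = ⌊2z₀/π⌋ + 1 = ⌊4.825⌋ + 1 = 5.

N = 5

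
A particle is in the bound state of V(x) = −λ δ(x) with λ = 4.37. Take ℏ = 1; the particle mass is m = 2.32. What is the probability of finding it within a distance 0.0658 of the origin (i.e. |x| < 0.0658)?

P = 0.737

The normalised bound state is ψ = √κ e^{−κ|x|} with κ = mλ/ℏ² = 10.14.
P(|x| < d) = ∫_{−d}^{d} κ e^{−2κ|x|} dx = 1 − e^{−2κd} = 1 − e^{−1.334} = 0.7366.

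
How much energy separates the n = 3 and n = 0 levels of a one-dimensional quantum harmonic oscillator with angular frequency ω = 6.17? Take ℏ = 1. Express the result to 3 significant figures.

ΔE = 18.5

E_n = ℏω(n + ½), so ΔE = (3 − 0) ℏω = 3 × 6.17 = 18.51.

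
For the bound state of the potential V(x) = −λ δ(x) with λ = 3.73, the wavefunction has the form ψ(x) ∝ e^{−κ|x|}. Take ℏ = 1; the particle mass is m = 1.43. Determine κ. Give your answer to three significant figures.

κ = 5.33

Integrate −(ℏ²/2m)ψ'' − λδ(x)ψ = Eψ from −ε to +ε: the ψ'' term gives ψ'(0⁺) − ψ'(0⁻) and the δ term gives −(2mλ/ℏ²)ψ(0).
With ψ ∝ e^{−κ|x|} this yields −2κ = −2mλ/ℏ², so κ = mλ/ℏ² = 5.334.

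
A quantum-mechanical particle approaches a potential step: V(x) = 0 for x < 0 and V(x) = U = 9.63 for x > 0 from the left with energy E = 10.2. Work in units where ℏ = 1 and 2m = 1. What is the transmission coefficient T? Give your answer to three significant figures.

The wavenumbers are k₁ = √(2mE)/ℏ = 3.194 on the left and k₂ = √(2m(E − U))/ℏ = 0.7550 on the right.
Continuity of ψ and ψ′ at the step yields the reflection amplitude r = (k₁ − k₂)/(k₁ + k₂) = 0.6176; thus R = |r|² = 0.3814, T = 0.6186.

T = 0.619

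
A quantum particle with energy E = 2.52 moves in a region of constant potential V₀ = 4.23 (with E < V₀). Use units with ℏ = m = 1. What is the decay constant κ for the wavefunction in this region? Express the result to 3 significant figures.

κ = 1.85

Since E < V₀ the TISE in this region is ψ'' = κ²ψ with κ = √(2m(V₀ − E))/ℏ.
κ = √(2 × 1 × 1.71) = 1.849.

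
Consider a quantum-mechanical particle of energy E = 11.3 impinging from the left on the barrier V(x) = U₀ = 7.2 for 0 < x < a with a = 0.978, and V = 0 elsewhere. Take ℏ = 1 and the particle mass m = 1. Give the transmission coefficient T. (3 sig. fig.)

E > U₀: inside the barrier k₂ = √(2m(E − U₀))/ℏ = 2.864, k₂a = 2.801.
Matching at both interfaces gives T⁻¹ = 1 + U₀² sin²(k₂a) / [4E(E − U₀)] = 1.031, hence T = 0.970.

T = 0.970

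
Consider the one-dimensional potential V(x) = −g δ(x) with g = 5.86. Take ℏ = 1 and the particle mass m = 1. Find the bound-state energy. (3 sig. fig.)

E = -17.2

The bound state is ψ(x) = √κ e^{−κ|x|}. The derivative jump ψ'(0⁺) − ψ'(0⁻) = −(2mg/ℏ²)ψ(0) fixes κ = mg/ℏ² = 5.860.
Then E = −ℏ²κ²/(2m) = −mg²/(2ℏ²) = -17.17.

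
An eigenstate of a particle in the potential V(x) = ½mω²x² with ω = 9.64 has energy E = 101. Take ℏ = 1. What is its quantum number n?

E_n = ℏω(n + ½) ⇒ n = E/(ℏω) − ½ = 101/9.64 − 0.5 = 9.977 → n = 10.

n = 10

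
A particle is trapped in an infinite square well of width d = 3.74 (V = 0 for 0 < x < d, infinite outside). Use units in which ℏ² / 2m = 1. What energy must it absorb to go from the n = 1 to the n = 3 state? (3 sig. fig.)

ΔE = 5.64

E_n = n²π²ℏ²/(2md²), so ΔE = (3² − 1²) π²ℏ²/(2md²).
ΔE = 8 × π² / (2 × 0.5 × 3.74²) = 5.645.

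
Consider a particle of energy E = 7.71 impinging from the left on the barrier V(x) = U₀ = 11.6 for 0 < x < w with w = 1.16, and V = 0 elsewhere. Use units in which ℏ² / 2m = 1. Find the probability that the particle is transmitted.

Since E < U₀ the interior solution is evanescent with decay constant κ = √(2m(U₀ − E))/ℏ = 1.972.
κw = 2.288, sinh(κw) = 4.876.
The exact tunnelling result is T⁻¹ = 1 + U₀² sinh²(κw) / [4E(U₀ − E)] = 27.67, so T = 0.0361.

T = 0.0361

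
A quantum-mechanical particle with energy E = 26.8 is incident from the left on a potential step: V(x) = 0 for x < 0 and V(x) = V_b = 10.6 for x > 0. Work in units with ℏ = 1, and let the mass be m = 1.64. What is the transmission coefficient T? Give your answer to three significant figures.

T = 0.984

On each side the TISE gives plane waves with k = √(2m(E − V))/ℏ: k₁ = √(2·1.64·26.8) = 9.376, k₂ = √(2·1.64·16.2) = 7.289.
Matching ψ and ψ′ at x = 0 gives r = (k₁ − k₂)/(k₁ + k₂), so R = r² = 0.01567 and T = 1 − R = 0.9843.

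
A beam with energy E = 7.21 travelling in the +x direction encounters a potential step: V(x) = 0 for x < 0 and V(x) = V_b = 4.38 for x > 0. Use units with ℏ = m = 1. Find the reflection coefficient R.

The wavenumbers are k₁ = √(2mE)/ℏ = 3.797 on the left and k₂ = √(2m(E − V_b))/ℏ = 2.379 on the right.
Continuity of ψ and ψ′ at the step yields the reflection amplitude r = (k₁ − k₂)/(k₁ + k₂) = 0.2296; thus R = |r|² = 0.05273, T = 0.9473.

R = 0.0527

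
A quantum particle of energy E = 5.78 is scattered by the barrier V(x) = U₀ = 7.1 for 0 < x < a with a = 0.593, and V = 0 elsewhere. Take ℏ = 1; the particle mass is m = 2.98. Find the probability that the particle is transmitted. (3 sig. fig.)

Since E < U₀ the interior solution is evanescent with decay constant κ = √(2m(U₀ − E))/ℏ = 2.805.
κa = 1.663, sinh(κa) = 2.544.
The exact tunnelling result is T⁻¹ = 1 + U₀² sinh²(κa) / [4E(U₀ − E)] = 11.69, so T = 0.0856.

T = 0.0856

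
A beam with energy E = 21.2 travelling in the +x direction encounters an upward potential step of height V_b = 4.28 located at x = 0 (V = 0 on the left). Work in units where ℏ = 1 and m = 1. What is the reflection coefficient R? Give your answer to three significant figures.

R = 0.00317

The wavenumbers are k₁ = √(2mE)/ℏ = 6.512 on the left and k₂ = √(2m(E − V_b))/ℏ = 5.817 on the right.
Matching ψ and ψ′ at x = 0 gives r = (k₁ − k₂)/(k₁ + k₂), so R = r² = 0.003172 and T = 1 − R = 0.9968.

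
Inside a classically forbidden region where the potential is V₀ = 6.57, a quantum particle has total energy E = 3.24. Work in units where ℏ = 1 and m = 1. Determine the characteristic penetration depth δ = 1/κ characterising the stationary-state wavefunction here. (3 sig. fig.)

Since E < V₀ the TISE in this region is ψ'' = κ²ψ with κ = √(2m(V₀ − E))/ℏ.
κ = √(2 × 1 × 3.33) = 2.581. The penetration depth is δ = 1/κ = 0.387.

δ = 0.387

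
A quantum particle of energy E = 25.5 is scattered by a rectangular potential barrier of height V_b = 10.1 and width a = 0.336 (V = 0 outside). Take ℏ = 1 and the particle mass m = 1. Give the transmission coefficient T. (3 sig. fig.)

T = 0.944

Above the barrier the interior wavenumber is k₂ = √(2m(E − V_b))/ℏ = 5.550, giving phase k₂a = 1.865.
Matching at both interfaces gives T⁻¹ = 1 + V_b² sin²(k₂a) / [4E(E − V_b)] = 1.059, hence T = 0.944.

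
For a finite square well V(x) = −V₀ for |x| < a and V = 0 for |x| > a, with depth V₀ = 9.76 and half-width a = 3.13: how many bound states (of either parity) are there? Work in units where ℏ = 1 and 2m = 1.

Define the well-strength parameter z₀ = (a/ℏ)√(2mV₀) = 3.13 × √(2·0.5·9.76) = 9.778.
A new bound state (alternating even/odd) appears each time z₀ passes a multiple of π/2, so N = ⌊2z₀/π⌋ + 1 = ⌊6.225⌋ + 1 = 7.

N = 7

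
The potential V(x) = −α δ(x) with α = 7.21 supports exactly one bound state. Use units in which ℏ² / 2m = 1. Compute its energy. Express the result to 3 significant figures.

E = -13.0

For x ≠ 0 the bound state is ψ ∝ e^{−κ|x|}; integrating the TISE across the delta gives the cusp condition 2κ = 2mα/ℏ², so κ = 3.605.
Then E = −ℏ²κ²/(2m) = −mα²/(2ℏ²) = -13.00.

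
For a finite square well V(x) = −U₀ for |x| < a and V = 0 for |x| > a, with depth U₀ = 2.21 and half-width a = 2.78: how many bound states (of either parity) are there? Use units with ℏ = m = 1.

N = 4

The dimensionless depth is z₀ = a√(2mU₀)/ℏ = 2.78 × √(4.420) = 5.845.
A new bound state (alternating even/odd) appears each time z₀ passes a multiple of π/2, so N = ⌊2z₀/π⌋ + 1 = ⌊3.721⌋ + 1 = 4.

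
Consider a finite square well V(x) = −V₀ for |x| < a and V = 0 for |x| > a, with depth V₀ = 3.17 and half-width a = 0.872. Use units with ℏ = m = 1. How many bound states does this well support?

N = 2

The dimensionless depth is z₀ = a√(2mV₀)/ℏ = 0.872 × √(6.340) = 2.196.
A new bound state (alternating even/odd) appears each time z₀ passes a multiple of π/2, so N = ⌊2z₀/π⌋ + 1 = ⌊1.398⌋ + 1 = 2.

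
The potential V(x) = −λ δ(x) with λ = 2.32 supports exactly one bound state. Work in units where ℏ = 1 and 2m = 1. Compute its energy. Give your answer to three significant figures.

For x ≠ 0 the bound state is ψ ∝ e^{−κ|x|}; integrating the TISE across the delta gives the cusp condition 2κ = 2mλ/ℏ², so κ = 1.160.
Then E = −ℏ²κ²/(2m) = −mλ²/(2ℏ²) = -1.346.

E = -1.35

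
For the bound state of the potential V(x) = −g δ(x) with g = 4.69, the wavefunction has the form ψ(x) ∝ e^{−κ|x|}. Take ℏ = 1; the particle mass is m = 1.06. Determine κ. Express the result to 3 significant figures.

κ = 4.97

Integrate −(ℏ²/2m)ψ'' − gδ(x)ψ = Eψ from −ε to +ε: the ψ'' term gives ψ'(0⁺) − ψ'(0⁻) and the δ term gives −(2mg/ℏ²)ψ(0).
With ψ ∝ e^{−κ|x|} this yields −2κ = −2mg/ℏ², so κ = mg/ℏ² = 4.971.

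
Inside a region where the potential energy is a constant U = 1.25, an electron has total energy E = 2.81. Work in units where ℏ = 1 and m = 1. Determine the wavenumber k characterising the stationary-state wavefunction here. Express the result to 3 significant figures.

k = 1.77

With E > U the solution is oscillatory, ψ ∝ e^{±ikx} with k = √(2m(E − U))/ℏ.
k = √(2 × 1 × 1.56) = 1.766.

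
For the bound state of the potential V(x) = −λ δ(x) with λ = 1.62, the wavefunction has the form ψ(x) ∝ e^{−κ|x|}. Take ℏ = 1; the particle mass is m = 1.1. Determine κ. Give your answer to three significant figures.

Integrate −(ℏ²/2m)ψ'' − λδ(x)ψ = Eψ from −ε to +ε: the ψ'' term gives ψ'(0⁺) − ψ'(0⁻) and the δ term gives −(2mλ/ℏ²)ψ(0).
With ψ ∝ e^{−κ|x|} this yields −2κ = −2mλ/ℏ², so κ = mλ/ℏ² = 1.782.

κ = 1.78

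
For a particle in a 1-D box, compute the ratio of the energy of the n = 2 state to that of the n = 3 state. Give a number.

0.444444

Since E_n ∝ n², the ratio is (2/3)² = 0.444444.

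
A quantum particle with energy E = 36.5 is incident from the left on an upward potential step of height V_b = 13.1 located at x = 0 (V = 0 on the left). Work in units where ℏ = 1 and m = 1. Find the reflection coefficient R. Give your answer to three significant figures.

R = 0.0123

On each side the TISE gives plane waves with k = √(2m(E − V))/ℏ: k₁ = √(2·1·36.5) = 8.544, k₂ = √(2·1·23.4) = 6.841.
Matching ψ and ψ′ at x = 0 gives r = (k₁ − k₂)/(k₁ + k₂), so R = r² = 0.01225 and T = 1 − R = 0.9877.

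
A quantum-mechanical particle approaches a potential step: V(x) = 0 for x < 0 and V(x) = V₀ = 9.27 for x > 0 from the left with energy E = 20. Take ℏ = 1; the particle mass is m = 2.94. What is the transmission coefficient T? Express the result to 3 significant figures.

The wavenumbers are k₁ = √(2mE)/ℏ = 10.84 on the left and k₂ = √(2m(E − V₀))/ℏ = 7.943 on the right.
Continuity of ψ and ψ′ at the step yields the reflection amplitude r = (k₁ − k₂)/(k₁ + k₂) = 0.1544; thus R = |r|² = 0.02385, T = 0.9762.

T = 0.976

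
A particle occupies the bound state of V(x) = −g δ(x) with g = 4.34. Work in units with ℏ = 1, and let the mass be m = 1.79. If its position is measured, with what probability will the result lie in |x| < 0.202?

The normalised bound state is ψ = √κ e^{−κ|x|} with κ = mg/ℏ² = 7.769.
P(|x| < d) = ∫_{−d}^{d} κ e^{−2κ|x|} dx = 1 − e^{−2κd} = 1 − e^{−3.139} = 0.9567.

P = 0.957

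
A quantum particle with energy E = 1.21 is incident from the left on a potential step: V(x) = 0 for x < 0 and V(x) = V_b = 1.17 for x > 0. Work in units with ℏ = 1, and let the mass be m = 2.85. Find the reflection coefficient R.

R = 0.479

The wavenumbers are k₁ = √(2mE)/ℏ = 2.626 on the left and k₂ = √(2m(E − V_b))/ℏ = 0.4775 on the right.
Continuity of ψ and ψ′ at the step yields the reflection amplitude r = (k₁ − k₂)/(k₁ + k₂) = 0.6923; thus R = |r|² = 0.4793, T = 0.5207.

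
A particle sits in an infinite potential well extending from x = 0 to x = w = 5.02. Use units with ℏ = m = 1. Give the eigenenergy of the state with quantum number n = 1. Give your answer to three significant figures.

The infinite-well eigenfunctions ψ_n = √(2/w) sin(nπx/w) vanish at both walls, giving E_n = n²π²ℏ²/(2mw²).
E_1 = 1² × π² / (2 × 1 × 5.02²) = 0.1958.

E = 0.196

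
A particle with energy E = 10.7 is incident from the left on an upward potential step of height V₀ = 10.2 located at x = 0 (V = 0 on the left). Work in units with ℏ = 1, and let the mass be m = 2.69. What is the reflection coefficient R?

R = 0.415

On each side the TISE gives plane waves with k = √(2m(E − V))/ℏ: k₁ = √(2·2.69·10.7) = 7.587, k₂ = √(2·2.69·0.5) = 1.640.
Continuity of ψ and ψ′ at the step yields the reflection amplitude r = (k₁ − k₂)/(k₁ + k₂) = 0.6445; thus R = |r|² = 0.4154, T = 0.5846.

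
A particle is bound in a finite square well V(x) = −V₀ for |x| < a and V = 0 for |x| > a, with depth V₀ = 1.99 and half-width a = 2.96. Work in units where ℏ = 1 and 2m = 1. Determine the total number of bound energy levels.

The dimensionless depth is z₀ = a√(2mV₀)/ℏ = 2.96 × √(1.990) = 4.176.
A new bound state (alternating even/odd) appears each time z₀ passes a multiple of π/2, so N = ⌊2z₀/π⌋ + 1 = ⌊2.658⌋ + 1 = 3.

N = 3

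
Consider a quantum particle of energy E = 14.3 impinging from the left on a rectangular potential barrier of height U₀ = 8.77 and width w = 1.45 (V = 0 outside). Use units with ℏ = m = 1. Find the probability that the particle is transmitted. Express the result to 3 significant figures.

T = 0.806

Above the barrier the interior wavenumber is k₂ = √(2m(E − U₀))/ℏ = 3.326, giving phase k₂w = 4.822.
T = [1 + U₀² sin²(k₂w) / (4E(E − U₀))]⁻¹ = 1/1.240 = 0.806.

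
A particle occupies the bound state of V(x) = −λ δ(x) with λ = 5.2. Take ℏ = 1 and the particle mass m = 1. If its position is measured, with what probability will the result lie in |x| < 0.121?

P = 0.716

The normalised bound state is ψ = √κ e^{−κ|x|} with κ = mλ/ℏ² = 5.200.
P(|x| < d) = ∫_{−d}^{d} κ e^{−2κ|x|} dx = 1 − e^{−2κd} = 1 − e^{−1.258} = 0.7159.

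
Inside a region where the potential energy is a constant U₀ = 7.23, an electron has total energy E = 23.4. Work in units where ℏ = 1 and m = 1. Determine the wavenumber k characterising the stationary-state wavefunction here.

k = 5.69

With E > U₀ the solution is oscillatory, ψ ∝ e^{±ikx} with k = √(2m(E − U₀))/ℏ.
k = √(2 × 1 × 16.17) = 5.687.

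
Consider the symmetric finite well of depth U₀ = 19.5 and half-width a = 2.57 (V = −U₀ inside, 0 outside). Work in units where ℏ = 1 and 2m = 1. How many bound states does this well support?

N = 8

The dimensionless depth is z₀ = a√(2mU₀)/ℏ = 2.57 × √(19.50) = 11.35.
A new bound state (alternating even/odd) appears each time z₀ passes a multiple of π/2, so N = ⌊2z₀/π⌋ + 1 = ⌊7.225⌋ + 1 = 8.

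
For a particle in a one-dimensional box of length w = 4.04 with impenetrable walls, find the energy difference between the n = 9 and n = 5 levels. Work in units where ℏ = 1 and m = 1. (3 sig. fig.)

E_n = n²π²ℏ²/(2mw²), so ΔE = (9² − 5²) π²ℏ²/(2mw²).
ΔE = 56 × π² / (2 × 1 × 4.04²) = 16.93.

ΔE = 16.9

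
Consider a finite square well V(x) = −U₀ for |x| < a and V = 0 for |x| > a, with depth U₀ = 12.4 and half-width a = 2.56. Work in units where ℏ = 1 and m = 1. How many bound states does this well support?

N = 9

The dimensionless depth is z₀ = a√(2mU₀)/ℏ = 2.56 × √(24.80) = 12.75.
The even/odd transcendental equations gain one root per π/2 in z₀, giving N = 1 + ⌊2z₀/π⌋ = 1 + ⌊8.116⌋ = 9.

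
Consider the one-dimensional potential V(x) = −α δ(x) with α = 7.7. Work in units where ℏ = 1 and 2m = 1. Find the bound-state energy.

E = -14.8

For x ≠ 0 the bound state is ψ ∝ e^{−κ|x|}; integrating the TISE across the delta gives the cusp condition 2κ = 2mα/ℏ², so κ = 3.850.
Then E = −ℏ²κ²/(2m) = −mα²/(2ℏ²) = -14.82.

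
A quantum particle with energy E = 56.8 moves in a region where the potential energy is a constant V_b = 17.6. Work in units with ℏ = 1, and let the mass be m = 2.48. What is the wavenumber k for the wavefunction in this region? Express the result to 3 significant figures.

With E > V_b the solution is oscillatory, ψ ∝ e^{±ikx} with k = √(2m(E − V_b))/ℏ.
k = √(2 × 2.48 × 39.2) = 13.94.

k = 13.9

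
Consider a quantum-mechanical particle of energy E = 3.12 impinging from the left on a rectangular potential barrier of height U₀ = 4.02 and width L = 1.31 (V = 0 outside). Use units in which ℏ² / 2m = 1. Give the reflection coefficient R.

Since E < U₀ the interior solution is evanescent with decay constant κ = √(2m(U₀ − E))/ℏ = 0.9487.
κL = 1.243, sinh(κL) = 1.588.
Matching ψ, ψ′ at both faces gives T = [1 + U₀² sinh²(κL) / (4E(U₀ − E))]⁻¹ = 1/4.630 = 0.216.
R = 1 − T = 0.784.

R = 0.784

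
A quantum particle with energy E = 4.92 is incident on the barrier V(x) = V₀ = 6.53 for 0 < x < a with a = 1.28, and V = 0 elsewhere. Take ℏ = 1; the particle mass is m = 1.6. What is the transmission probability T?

E < V₀: inside the barrier ψ ∝ e^{±κx} with κ = √(2m(V₀ − E))/ℏ = 2.270.
κa = 2.905, sinh(κa) = 9.108.
The exact tunnelling result is T⁻¹ = 1 + V₀² sinh²(κa) / [4E(V₀ − E)] = 112.7, so T = 0.00888.

T = 0.00888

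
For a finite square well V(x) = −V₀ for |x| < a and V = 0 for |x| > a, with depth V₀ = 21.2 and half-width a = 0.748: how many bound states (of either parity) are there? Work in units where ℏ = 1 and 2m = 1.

Define the well-strength parameter z₀ = (a/ℏ)√(2mV₀) = 0.748 × √(2·0.5·21.2) = 3.444.
A new bound state (alternating even/odd) appears each time z₀ passes a multiple of π/2, so N = ⌊2z₀/π⌋ + 1 = ⌊2.193⌋ + 1 = 3.

N = 3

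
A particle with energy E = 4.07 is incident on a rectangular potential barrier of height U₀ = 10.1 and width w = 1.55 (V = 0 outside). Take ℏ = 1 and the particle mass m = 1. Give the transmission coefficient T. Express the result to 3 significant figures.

E < U₀: inside the barrier ψ ∝ e^{±κx} with κ = √(2m(U₀ − E))/ℏ = 3.473.
κw = 5.383, sinh(κw) = 108.8.
Matching ψ, ψ′ at both faces gives T = [1 + U₀² sinh²(κw) / (4E(U₀ − E))]⁻¹ = 1/12300 = 0.0000813.

T = 0.0000813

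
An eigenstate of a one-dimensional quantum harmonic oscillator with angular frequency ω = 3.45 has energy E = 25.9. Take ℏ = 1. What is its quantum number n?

Invert E_n = (n + ½)ℏω: n = E/ℏω − ½ = 7.007, so n = 7.

n = 7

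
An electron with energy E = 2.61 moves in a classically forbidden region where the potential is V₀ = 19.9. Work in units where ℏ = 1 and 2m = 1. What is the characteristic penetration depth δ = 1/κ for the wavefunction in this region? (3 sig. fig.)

δ = 0.240

Since E < V₀ the TISE in this region is ψ'' = κ²ψ with κ = √(2m(V₀ − E))/ℏ.
κ = √(2 × 0.5 × 17.29) = 4.158. The penetration depth is δ = 1/κ = 0.240.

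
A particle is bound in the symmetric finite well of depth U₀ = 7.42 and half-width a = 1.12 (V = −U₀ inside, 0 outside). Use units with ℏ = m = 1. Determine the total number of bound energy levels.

Define the well-strength parameter z₀ = (a/ℏ)√(2mU₀) = 1.12 × √(2·1·7.42) = 4.315.
A new bound state (alternating even/odd) appears each time z₀ passes a multiple of π/2, so N = ⌊2z₀/π⌋ + 1 = ⌊2.747⌋ + 1 = 3.

N = 3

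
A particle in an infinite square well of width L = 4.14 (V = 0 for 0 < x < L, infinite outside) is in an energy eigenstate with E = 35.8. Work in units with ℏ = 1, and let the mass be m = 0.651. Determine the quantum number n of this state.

n = 9

From E_n = n²π²ℏ²/(2mL²) invert to n = √(2mL²E)/(πℏ).
n = (4.14/π) × √(2 × 0.651 × 35.8) = 8.997 → n = 9.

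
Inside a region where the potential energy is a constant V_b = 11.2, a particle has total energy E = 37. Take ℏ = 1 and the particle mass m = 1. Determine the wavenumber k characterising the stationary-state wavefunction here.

k = 7.18

With E > V_b the solution is oscillatory, ψ ∝ e^{±ikx} with k = √(2m(E − V_b))/ℏ.
k = √(2 × 1 × 25.8) = 7.183.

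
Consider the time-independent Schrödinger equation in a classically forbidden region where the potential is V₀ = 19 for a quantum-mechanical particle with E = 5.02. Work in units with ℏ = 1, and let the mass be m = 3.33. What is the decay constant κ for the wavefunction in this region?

κ = 9.65

Since E < V₀ the TISE in this region is ψ'' = κ²ψ with κ = √(2m(V₀ − E))/ℏ.
κ = √(2 × 3.33 × 13.98) = 9.649.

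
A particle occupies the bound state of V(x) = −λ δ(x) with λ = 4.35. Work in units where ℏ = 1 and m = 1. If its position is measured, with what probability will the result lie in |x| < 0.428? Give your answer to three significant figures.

The normalised bound state is ψ = √κ e^{−κ|x|} with κ = mλ/ℏ² = 4.350.
P(|x| < d) = ∫_{−d}^{d} κ e^{−2κ|x|} dx = 1 − e^{−2κd} = 1 − e^{−3.724} = 0.9759.

P = 0.976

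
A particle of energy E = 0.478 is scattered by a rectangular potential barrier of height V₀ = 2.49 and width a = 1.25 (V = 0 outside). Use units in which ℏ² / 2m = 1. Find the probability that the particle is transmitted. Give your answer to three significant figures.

T = 0.0705

E < V₀: inside the barrier ψ ∝ e^{±κx} with κ = √(2m(V₀ − E))/ℏ = 1.418.
κa = 1.773, sinh(κa) = 2.860.
Matching ψ, ψ′ at both faces gives T = [1 + V₀² sinh²(κa) / (4E(V₀ − E))]⁻¹ = 1/14.18 = 0.0705.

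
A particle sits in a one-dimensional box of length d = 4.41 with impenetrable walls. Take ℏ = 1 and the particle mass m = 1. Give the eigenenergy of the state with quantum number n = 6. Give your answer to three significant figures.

E = 9.13

Requiring ψ(0) = ψ(d) = 0 quantises k = nπ/d, hence E_n = ℏ²k²/2m = n²π²ℏ²/(2md²).
E_6 = 6² × π² / (2 × 1 × 4.41²) = 9.135.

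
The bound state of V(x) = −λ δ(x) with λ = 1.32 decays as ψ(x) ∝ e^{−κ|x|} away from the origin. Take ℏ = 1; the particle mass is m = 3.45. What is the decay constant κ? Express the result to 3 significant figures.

κ = 4.55

Integrate −(ℏ²/2m)ψ'' − λδ(x)ψ = Eψ from −ε to +ε: the ψ'' term gives ψ'(0⁺) − ψ'(0⁻) and the δ term gives −(2mλ/ℏ²)ψ(0).
With ψ ∝ e^{−κ|x|} this yields −2κ = −2mλ/ℏ², so κ = mλ/ℏ² = 4.554.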